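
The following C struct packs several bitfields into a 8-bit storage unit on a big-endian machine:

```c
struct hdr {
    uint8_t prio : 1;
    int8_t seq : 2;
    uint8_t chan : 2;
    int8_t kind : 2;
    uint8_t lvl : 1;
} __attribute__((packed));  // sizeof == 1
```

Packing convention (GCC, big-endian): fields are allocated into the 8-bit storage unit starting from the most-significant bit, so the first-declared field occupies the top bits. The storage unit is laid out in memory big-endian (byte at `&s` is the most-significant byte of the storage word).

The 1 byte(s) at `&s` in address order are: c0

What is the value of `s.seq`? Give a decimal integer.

[0]=0xc0 (big-endian) → word 0xc0
prio:1 @ bit 7 → (0xc0>>7)&0x1 = 0x1
seq:2 @ bit 5 → (0xc0>>5)&0x3 = 0x2  ←
chan:2 @ bit 3 → (0xc0>>3)&0x3 = 0x0
kind:2 @ bit 1 → (0xc0>>1)&0x3 = 0x0
lvl:1 @ bit 0 → (0xc0>>0)&0x1 = 0x0
seq signed 2b, MSB=1: 2 - 4 = -2

-2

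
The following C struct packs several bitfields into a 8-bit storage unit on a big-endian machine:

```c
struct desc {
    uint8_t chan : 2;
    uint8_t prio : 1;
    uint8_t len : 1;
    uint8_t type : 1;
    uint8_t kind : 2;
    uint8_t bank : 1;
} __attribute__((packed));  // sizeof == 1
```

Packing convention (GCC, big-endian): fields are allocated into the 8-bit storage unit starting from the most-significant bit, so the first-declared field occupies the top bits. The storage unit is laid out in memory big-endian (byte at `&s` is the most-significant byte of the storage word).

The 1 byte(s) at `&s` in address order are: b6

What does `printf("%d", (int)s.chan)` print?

[0]=0xb6 (big-endian) → word 0xb6
chan:2 @ bit 6 → (0xb6>>6)&0x3 = 0x2  ←
prio:1 @ bit 5 → (0xb6>>5)&0x1 = 0x1
len:1 @ bit 4 → (0xb6>>4)&0x1 = 0x1
type:1 @ bit 3 → (0xb6>>3)&0x1 = 0x0
kind:2 @ bit 1 → (0xb6>>1)&0x3 = 0x3
bank:1 @ bit 0 → (0xb6>>0)&0x1 = 0x0

2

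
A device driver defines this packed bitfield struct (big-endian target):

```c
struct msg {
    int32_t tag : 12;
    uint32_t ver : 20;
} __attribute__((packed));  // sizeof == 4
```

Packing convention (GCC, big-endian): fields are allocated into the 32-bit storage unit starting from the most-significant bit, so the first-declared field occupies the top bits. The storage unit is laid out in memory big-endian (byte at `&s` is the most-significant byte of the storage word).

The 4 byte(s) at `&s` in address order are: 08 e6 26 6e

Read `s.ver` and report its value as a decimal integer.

[0]=0x08 [1]=0xe6 [2]=0x26 [3]=0x6e (big-endian) → word 0x08e6266e
tag:12 @ bit 20 → (0x08e6266e>>20)&0xfff = 0x8e
ver:20 @ bit 0 → (0x08e6266e>>0)&0xfffff = 0x6266e  ←

403054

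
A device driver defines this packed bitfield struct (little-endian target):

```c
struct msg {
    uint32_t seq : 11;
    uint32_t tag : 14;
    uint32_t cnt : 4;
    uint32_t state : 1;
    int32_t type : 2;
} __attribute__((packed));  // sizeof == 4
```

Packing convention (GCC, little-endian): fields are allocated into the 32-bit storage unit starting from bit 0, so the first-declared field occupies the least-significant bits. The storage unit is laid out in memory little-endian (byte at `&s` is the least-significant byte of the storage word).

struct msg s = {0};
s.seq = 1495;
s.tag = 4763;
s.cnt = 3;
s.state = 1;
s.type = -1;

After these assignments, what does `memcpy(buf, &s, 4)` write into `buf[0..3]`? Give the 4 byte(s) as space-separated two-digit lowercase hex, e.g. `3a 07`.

d7 dd 94 e6

seq:11 = 1495 → 0x5d7 << 0 → word 0x000005d7
tag:14 = 4763 → 0x129b << 11 → word 0x0094ddd7
cnt:4 = 3 → 0x3 << 25 → word 0x0694ddd7
state:1 = 1 → 0x1 << 29 → word 0x2694ddd7
type:2 = -1 → 0x3 << 30 → word 0xe694ddd7
word = 0xe694ddd7 → little-endian bytes:
  [0]=0xd7  [1]=0xdd  [2]=0x94  [3]=0xe6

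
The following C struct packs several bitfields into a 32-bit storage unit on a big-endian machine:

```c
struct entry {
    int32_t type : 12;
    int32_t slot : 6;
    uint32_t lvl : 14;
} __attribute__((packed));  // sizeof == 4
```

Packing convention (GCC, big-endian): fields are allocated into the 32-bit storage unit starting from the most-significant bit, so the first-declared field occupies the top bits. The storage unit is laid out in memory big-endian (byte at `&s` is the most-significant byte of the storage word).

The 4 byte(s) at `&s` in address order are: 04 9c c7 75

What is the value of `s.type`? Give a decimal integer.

73

[0]=0x04 [1]=0x9c [2]=0xc7 [3]=0x75 (big-endian) → word 0x049cc775
type:12 @ bit 20 → (0x049cc775>>20)&0xfff = 0x49  ←
slot:6 @ bit 14 → (0x049cc775>>14)&0x3f = 0x33
lvl:14 @ bit 0 → (0x049cc775>>0)&0x3fff = 0x775
type signed 12b, MSB=0: value = 73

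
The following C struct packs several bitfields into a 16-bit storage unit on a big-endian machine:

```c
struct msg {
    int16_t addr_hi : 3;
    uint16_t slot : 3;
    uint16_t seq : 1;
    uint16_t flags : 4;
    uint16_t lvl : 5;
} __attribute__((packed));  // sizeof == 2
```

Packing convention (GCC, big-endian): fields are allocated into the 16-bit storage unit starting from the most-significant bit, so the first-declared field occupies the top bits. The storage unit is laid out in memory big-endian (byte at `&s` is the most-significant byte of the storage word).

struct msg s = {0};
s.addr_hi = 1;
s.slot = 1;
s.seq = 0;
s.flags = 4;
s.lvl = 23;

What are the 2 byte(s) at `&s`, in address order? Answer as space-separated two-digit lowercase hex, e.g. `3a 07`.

addr_hi (3b) val=1 bits=0x1 at bit 13: 0x2000
slot (3b) val=1 bits=0x1 at bit 10: 0x2400
seq (1b) val=0 bits=0x0 at bit 9: 0x2400
flags (4b) val=4 bits=0x4 at bit 5: 0x2480
lvl (5b) val=23 bits=0x17 at bit 0: 0x2497
word = 0x2497 → big-endian bytes:
  [0]=0x24  [1]=0x97

24 97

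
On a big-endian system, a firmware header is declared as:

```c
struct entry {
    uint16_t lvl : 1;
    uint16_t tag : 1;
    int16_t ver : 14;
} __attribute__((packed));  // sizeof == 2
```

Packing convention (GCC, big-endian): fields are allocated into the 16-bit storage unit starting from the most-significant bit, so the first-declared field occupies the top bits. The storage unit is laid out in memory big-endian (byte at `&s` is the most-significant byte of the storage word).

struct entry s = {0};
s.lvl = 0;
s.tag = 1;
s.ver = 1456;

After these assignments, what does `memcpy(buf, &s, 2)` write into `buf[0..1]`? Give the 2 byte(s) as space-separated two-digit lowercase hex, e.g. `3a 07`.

lvl:1 = 0 → 0x0 << 15 → word 0x0000
tag:1 = 1 → 0x1 << 14 → word 0x4000
ver:14 = 1456 → 0x5b0 << 0 → word 0x45b0
word = 0x45b0 → big-endian bytes:
  [0]=0x45  [1]=0xb0

45 b0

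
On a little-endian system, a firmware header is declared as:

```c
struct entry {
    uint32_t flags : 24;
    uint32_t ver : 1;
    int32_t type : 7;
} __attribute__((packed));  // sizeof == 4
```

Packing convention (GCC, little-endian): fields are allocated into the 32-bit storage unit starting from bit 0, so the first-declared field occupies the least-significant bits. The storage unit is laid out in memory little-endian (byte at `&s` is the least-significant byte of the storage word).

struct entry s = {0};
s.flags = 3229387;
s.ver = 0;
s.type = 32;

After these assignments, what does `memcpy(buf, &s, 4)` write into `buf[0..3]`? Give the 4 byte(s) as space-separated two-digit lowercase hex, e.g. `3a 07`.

cb 46 31 40

flags (24b) val=3229387 bits=0x3146cb at bit 0: 0x003146cb
ver (1b) val=0 bits=0x0 at bit 24: 0x003146cb
type (7b) val=32 bits=0x20 at bit 25: 0x403146cb
word = 0x403146cb → little-endian bytes:
  [0]=0xcb  [1]=0x46  [2]=0x31  [3]=0x40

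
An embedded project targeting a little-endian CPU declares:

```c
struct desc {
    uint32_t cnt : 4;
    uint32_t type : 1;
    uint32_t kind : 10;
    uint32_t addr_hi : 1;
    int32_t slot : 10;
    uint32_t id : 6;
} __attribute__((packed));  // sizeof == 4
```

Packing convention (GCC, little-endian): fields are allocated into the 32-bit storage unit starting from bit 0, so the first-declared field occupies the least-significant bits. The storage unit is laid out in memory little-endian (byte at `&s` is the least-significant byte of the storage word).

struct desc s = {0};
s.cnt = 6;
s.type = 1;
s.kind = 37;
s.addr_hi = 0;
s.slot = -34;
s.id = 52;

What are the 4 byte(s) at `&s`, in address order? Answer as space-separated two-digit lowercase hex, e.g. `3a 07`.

[0+:4] cnt=6 & 0xf = 0x6; word=0x00000006
[4+:1] type=1 & 0x1 = 0x1; word=0x00000016
[5+:10] kind=37 & 0x3ff = 0x25; word=0x000004b6
[15+:1] addr_hi=0 & 0x1 = 0x0; word=0x000004b6
[16+:10] slot=-34 & 0x3ff = 0x3de; word=0x03de04b6
[26+:6] id=52 & 0x3f = 0x34; word=0xd3de04b6
word = 0xd3de04b6 → little-endian bytes:
  [0]=0xb6  [1]=0x04  [2]=0xde  [3]=0xd3

b6 04 de d3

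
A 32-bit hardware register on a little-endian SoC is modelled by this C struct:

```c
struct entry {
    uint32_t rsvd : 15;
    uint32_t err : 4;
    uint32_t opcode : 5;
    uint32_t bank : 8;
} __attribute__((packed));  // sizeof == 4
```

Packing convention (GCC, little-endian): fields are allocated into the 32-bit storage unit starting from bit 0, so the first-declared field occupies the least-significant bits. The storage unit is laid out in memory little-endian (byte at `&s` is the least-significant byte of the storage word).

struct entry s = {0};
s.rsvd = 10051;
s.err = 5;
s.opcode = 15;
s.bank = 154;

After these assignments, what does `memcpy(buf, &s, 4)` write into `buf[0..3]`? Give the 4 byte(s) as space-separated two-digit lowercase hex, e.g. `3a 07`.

43 a7 7a 9a

rsvd:15 = 10051 → 0x2743 << 0 → word 0x00002743
err:4 = 5 → 0x5 << 15 → word 0x0002a743
opcode:5 = 15 → 0xf << 19 → word 0x007aa743
bank:8 = 154 → 0x9a << 24 → word 0x9a7aa743
word = 0x9a7aa743 → little-endian bytes:
  [0]=0x43  [1]=0xa7  [2]=0x7a  [3]=0x9a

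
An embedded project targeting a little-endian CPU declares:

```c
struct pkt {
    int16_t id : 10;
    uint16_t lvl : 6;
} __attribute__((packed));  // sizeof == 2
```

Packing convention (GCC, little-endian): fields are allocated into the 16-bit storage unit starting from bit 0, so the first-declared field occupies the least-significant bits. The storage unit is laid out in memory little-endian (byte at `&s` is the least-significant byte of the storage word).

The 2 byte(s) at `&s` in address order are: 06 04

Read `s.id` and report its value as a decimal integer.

[0]=0x06 [1]=0x04 (little-endian) → word 0x0406
id [0+:10] = (word>>0) & 0x3ff = 6  ←
lvl [10+:6] = (word>>10) & 0x3f = 1
id signed 10b, MSB=0: value = 6

6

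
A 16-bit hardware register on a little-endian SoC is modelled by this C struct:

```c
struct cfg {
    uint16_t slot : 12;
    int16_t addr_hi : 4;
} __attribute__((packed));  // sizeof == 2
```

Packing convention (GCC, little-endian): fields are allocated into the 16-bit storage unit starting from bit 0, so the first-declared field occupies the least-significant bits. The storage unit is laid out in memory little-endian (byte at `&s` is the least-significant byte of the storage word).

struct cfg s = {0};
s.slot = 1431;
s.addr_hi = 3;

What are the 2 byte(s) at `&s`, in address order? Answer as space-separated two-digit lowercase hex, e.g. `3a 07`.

[0+:12] slot=1431 & 0xfff = 0x597; word=0x0597
[12+:4] addr_hi=3 & 0xf = 0x3; word=0x3597
word = 0x3597 → little-endian bytes:
  [0]=0x97  [1]=0x35

97 35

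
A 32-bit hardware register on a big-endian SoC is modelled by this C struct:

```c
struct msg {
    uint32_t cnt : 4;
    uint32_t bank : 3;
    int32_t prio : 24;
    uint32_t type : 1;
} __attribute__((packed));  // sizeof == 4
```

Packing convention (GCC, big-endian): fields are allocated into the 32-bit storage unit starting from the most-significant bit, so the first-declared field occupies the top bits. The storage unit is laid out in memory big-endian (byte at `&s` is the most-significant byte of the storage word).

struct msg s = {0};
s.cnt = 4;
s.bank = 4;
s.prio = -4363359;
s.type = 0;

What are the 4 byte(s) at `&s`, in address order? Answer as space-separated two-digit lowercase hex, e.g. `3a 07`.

cnt:4 = 4 → 0x4 << 28 → word 0x40000000
bank:3 = 4 → 0x4 << 25 → word 0x48000000
prio:24 = -4363359 → 0xbd6ba1 << 1 → word 0x497ad742
type:1 = 0 → 0x0 << 0 → word 0x497ad742
word = 0x497ad742 → big-endian bytes:
  [0]=0x49  [1]=0x7a  [2]=0xd7  [3]=0x42

49 7a d7 42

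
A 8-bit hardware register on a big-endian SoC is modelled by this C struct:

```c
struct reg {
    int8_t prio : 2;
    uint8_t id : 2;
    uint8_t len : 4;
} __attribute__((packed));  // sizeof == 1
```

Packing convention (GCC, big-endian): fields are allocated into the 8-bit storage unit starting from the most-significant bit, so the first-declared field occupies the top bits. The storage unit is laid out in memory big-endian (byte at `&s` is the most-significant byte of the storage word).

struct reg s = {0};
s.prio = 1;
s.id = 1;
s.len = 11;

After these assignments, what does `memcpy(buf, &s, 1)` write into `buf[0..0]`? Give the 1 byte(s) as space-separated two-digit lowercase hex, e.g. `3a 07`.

5b

prio:2 = 1 → 0x1 << 6 → word 0x40
id:2 = 1 → 0x1 << 4 → word 0x50
len:4 = 11 → 0xb << 0 → word 0x5b
word = 0x5b → big-endian bytes:
  [0]=0x5b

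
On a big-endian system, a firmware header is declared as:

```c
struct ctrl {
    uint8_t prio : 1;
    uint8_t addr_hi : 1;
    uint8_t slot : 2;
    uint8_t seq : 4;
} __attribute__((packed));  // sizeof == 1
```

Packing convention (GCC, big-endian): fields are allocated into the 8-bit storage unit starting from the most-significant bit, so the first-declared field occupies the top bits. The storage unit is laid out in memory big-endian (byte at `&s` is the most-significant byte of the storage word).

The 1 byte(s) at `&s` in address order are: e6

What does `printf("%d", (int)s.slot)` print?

2

[0]=0xe6 (big-endian) → word 0xe6
prio:1 @ bit 7 → (0xe6>>7)&0x1 = 0x1
addr_hi:1 @ bit 6 → (0xe6>>6)&0x1 = 0x1
slot:2 @ bit 4 → (0xe6>>4)&0x3 = 0x2  ←
seq:4 @ bit 0 → (0xe6>>0)&0xf = 0x6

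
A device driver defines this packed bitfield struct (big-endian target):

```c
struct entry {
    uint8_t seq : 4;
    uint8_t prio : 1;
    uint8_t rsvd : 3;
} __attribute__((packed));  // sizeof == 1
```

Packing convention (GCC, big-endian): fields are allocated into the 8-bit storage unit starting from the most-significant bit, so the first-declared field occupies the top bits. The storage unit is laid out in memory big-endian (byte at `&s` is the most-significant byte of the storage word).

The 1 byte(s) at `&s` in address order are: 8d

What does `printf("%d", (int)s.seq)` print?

8

[0]=0x8d (big-endian) → word 0x8d
seq [4+:4] = (word>>4) & 0xf = 8  ←
prio [3+:1] = (word>>3) & 0x1 = 1
rsvd [0+:3] = (word>>0) & 0x7 = 5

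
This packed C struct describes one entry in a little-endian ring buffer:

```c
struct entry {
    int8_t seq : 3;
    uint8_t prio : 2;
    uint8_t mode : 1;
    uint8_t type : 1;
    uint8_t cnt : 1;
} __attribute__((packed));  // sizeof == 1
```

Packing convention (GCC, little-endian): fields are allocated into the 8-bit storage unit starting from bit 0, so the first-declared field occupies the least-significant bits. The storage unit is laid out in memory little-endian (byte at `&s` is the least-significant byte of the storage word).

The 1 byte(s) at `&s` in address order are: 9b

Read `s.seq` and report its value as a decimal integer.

3

[0]=0x9b (little-endian) → word 0x9b
seq:3 @ bit 0 → (0x9b>>0)&0x7 = 0x3  ←
prio:2 @ bit 3 → (0x9b>>3)&0x3 = 0x3
mode:1 @ bit 5 → (0x9b>>5)&0x1 = 0x0
type:1 @ bit 6 → (0x9b>>6)&0x1 = 0x0
cnt:1 @ bit 7 → (0x9b>>7)&0x1 = 0x1
seq signed 3b, MSB=0: value = 3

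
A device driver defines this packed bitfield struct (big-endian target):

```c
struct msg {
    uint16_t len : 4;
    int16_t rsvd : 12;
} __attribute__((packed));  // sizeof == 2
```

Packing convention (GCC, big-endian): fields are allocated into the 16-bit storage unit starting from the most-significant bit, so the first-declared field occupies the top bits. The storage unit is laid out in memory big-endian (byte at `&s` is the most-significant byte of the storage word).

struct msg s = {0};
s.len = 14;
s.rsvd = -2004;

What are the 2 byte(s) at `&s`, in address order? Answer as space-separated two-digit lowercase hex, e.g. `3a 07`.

e8 2c

[12+:4] len=14 & 0xf = 0xe; word=0xe000
[0+:12] rsvd=-2004 & 0xfff = 0x82c; word=0xe82c
word = 0xe82c → big-endian bytes:
  [0]=0xe8  [1]=0x2c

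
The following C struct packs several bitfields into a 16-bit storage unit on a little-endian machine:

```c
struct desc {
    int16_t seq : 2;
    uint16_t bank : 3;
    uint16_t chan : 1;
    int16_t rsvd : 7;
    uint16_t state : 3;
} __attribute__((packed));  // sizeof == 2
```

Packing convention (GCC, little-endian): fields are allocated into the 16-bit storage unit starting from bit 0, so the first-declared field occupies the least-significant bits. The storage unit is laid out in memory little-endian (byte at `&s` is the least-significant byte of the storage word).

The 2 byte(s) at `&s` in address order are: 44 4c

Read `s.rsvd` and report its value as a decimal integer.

49

[0]=0x44 [1]=0x4c (little-endian) → word 0x4c44
seq:2 @ bit 0 → (0x4c44>>0)&0x3 = 0x0
bank:3 @ bit 2 → (0x4c44>>2)&0x7 = 0x1
chan:1 @ bit 5 → (0x4c44>>5)&0x1 = 0x0
rsvd:7 @ bit 6 → (0x4c44>>6)&0x7f = 0x31  ←
state:3 @ bit 13 → (0x4c44>>13)&0x7 = 0x2
rsvd signed 7b, MSB=0: value = 49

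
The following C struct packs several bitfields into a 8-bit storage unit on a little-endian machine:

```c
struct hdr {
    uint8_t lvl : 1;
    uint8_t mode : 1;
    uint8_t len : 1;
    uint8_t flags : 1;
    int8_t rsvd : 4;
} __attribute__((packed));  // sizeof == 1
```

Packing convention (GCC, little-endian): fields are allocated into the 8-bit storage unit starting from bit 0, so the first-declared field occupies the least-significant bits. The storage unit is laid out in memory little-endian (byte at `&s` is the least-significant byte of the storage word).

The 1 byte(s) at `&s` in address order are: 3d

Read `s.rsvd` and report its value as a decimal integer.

3

[0]=0x3d (little-endian) → word 0x3d
lvl:1 @ bit 0 → (0x3d>>0)&0x1 = 0x1
mode:1 @ bit 1 → (0x3d>>1)&0x1 = 0x0
len:1 @ bit 2 → (0x3d>>2)&0x1 = 0x1
flags:1 @ bit 3 → (0x3d>>3)&0x1 = 0x1
rsvd:4 @ bit 4 → (0x3d>>4)&0xf = 0x3  ←
rsvd signed 4b, MSB=0: value = 3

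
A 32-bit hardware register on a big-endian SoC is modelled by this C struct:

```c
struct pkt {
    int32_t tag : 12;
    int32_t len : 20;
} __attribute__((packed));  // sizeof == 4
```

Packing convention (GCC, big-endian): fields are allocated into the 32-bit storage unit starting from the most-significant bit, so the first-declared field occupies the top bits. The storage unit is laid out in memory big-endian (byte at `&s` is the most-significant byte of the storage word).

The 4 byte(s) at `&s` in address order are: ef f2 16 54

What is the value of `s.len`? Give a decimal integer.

[0]=0xef [1]=0xf2 [2]=0x16 [3]=0x54 (big-endian) → word 0xeff21654
tag:12 @ bit 20 → (0xeff21654>>20)&0xfff = 0xeff
len:20 @ bit 0 → (0xeff21654>>0)&0xfffff = 0x21654  ←
len signed 20b, MSB=0: value = 136788

136788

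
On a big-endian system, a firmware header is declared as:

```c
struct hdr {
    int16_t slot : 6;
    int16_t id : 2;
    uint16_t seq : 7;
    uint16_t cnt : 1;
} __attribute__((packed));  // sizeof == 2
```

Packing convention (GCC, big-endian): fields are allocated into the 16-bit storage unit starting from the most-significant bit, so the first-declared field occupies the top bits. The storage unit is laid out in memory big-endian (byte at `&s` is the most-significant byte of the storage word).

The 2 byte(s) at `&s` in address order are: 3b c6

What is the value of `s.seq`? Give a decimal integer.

99

[0]=0x3b [1]=0xc6 (big-endian) → word 0x3bc6
slot:6 @ bit 10 → (0x3bc6>>10)&0x3f = 0xe
id:2 @ bit 8 → (0x3bc6>>8)&0x3 = 0x3
seq:7 @ bit 1 → (0x3bc6>>1)&0x7f = 0x63  ←
cnt:1 @ bit 0 → (0x3bc6>>0)&0x1 = 0x0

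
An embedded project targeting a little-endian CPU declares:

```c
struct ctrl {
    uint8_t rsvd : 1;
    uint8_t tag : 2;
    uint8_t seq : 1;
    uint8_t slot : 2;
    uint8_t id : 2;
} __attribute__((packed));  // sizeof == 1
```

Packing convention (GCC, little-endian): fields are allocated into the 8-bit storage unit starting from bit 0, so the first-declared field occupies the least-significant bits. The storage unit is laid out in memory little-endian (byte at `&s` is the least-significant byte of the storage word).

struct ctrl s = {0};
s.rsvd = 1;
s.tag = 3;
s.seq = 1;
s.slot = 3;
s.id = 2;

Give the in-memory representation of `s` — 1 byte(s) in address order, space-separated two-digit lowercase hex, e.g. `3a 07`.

rsvd:1 = 1 → 0x1 << 0 → word 0x01
tag:2 = 3 → 0x3 << 1 → word 0x07
seq:1 = 1 → 0x1 << 3 → word 0x0f
slot:2 = 3 → 0x3 << 4 → word 0x3f
id:2 = 2 → 0x2 << 6 → word 0xbf
word = 0xbf → little-endian bytes:
  [0]=0xbf

bf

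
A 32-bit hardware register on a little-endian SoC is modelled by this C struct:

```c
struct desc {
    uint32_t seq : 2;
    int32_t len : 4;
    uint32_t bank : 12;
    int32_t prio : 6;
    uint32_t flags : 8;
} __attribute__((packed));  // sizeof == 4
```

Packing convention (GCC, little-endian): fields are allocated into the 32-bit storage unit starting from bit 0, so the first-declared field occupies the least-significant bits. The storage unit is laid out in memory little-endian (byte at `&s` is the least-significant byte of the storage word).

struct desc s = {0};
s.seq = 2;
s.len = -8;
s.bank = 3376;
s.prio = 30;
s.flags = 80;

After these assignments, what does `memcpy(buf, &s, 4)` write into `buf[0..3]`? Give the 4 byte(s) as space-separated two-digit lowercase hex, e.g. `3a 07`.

seq (2b) val=2 bits=0x2 at bit 0: 0x00000002
len (4b) val=-8 bits=0x8 at bit 2: 0x00000022
bank (12b) val=3376 bits=0xd30 at bit 6: 0x00034c22
prio (6b) val=30 bits=0x1e at bit 18: 0x007b4c22
flags (8b) val=80 bits=0x50 at bit 24: 0x507b4c22
word = 0x507b4c22 → little-endian bytes:
  [0]=0x22  [1]=0x4c  [2]=0x7b  [3]=0x50

22 4c 7b 50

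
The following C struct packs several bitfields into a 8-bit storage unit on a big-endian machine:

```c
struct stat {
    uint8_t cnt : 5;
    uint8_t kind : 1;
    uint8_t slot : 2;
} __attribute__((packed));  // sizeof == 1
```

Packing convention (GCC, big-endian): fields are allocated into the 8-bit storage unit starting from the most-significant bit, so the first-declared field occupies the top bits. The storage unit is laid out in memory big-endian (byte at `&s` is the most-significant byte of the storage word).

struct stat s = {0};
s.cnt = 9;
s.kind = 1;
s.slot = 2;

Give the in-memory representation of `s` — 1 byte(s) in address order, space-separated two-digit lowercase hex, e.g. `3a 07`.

4e

cnt:5 = 9 → 0x9 << 3 → word 0x48
kind:1 = 1 → 0x1 << 2 → word 0x4c
slot:2 = 2 → 0x2 << 0 → word 0x4e
word = 0x4e → big-endian bytes:
  [0]=0x4e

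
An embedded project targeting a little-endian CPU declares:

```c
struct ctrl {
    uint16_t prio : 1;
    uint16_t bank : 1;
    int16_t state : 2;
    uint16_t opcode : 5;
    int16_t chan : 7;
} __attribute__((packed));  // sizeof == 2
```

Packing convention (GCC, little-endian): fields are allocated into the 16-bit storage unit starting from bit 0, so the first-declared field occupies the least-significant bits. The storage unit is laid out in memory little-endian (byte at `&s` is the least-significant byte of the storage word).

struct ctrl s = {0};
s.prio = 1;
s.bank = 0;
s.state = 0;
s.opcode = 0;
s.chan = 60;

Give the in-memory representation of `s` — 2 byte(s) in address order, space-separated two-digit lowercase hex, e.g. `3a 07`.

prio (1b) val=1 bits=0x1 at bit 0: 0x0001
bank (1b) val=0 bits=0x0 at bit 1: 0x0001
state (2b) val=0 bits=0x0 at bit 2: 0x0001
opcode (5b) val=0 bits=0x0 at bit 4: 0x0001
chan (7b) val=60 bits=0x3c at bit 9: 0x7801
word = 0x7801 → little-endian bytes:
  [0]=0x01  [1]=0x78

01 78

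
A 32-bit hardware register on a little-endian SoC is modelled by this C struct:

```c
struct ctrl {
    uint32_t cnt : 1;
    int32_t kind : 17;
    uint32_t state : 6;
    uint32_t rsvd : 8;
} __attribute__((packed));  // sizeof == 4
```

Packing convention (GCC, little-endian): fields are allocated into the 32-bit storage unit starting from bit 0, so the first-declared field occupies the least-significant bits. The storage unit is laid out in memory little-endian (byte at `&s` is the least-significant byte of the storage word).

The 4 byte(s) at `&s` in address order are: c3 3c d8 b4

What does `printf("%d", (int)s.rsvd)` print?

180

[0]=0xc3 [1]=0x3c [2]=0xd8 [3]=0xb4 (little-endian) → word 0xb4d83cc3
cnt [0+:1] = (word>>0) & 0x1 = 1
kind [1+:17] = (word>>1) & 0x1ffff = 7777
state [18+:6] = (word>>18) & 0x3f = 54
rsvd [24+:8] = (word>>24) & 0xff = 180  ←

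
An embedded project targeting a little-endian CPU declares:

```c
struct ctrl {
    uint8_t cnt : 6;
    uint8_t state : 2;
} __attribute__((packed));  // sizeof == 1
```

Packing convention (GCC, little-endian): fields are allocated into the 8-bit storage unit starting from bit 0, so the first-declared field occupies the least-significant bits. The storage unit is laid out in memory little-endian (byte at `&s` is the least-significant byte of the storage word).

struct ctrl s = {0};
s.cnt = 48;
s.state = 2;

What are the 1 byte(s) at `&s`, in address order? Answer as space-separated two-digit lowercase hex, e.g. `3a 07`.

cnt:6 = 48 → 0x30 << 0 → word 0x30
state:2 = 2 → 0x2 << 6 → word 0xb0
word = 0xb0 → little-endian bytes:
  [0]=0xb0

b0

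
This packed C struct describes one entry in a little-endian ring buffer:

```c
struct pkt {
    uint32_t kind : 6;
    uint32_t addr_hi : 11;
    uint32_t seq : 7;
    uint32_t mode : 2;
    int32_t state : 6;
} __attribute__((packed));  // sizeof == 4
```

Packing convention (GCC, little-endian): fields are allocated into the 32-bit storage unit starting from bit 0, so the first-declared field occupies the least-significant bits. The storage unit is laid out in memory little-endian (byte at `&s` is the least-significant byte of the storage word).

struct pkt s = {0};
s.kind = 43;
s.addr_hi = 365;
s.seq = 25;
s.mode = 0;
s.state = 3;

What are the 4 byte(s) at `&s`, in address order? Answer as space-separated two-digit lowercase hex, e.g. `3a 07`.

kind (6b) val=43 bits=0x2b at bit 0: 0x0000002b
addr_hi (11b) val=365 bits=0x16d at bit 6: 0x00005b6b
seq (7b) val=25 bits=0x19 at bit 17: 0x00325b6b
mode (2b) val=0 bits=0x0 at bit 24: 0x00325b6b
state (6b) val=3 bits=0x3 at bit 26: 0x0c325b6b
word = 0x0c325b6b → little-endian bytes:
  [0]=0x6b  [1]=0x5b  [2]=0x32  [3]=0x0c

6b 5b 32 0c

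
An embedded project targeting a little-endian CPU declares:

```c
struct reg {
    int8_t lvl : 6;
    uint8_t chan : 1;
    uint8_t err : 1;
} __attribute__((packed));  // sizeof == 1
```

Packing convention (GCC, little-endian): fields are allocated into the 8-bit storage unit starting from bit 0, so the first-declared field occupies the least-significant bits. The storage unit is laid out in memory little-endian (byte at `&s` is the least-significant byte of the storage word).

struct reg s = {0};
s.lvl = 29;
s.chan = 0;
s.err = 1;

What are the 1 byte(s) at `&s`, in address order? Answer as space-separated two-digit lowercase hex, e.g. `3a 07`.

9d

[0+:6] lvl=29 & 0x3f = 0x1d; word=0x1d
[6+:1] chan=0 & 0x1 = 0x0; word=0x1d
[7+:1] err=1 & 0x1 = 0x1; word=0x9d
word = 0x9d → little-endian bytes:
  [0]=0x9d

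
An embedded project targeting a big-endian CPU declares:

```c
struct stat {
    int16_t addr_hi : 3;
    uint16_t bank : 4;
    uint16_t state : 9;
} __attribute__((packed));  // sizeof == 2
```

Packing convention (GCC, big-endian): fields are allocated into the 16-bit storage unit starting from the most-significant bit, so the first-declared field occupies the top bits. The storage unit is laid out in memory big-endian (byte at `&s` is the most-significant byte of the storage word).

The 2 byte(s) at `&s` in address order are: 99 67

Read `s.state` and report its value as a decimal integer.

359

[0]=0x99 [1]=0x67 (big-endian) → word 0x9967
addr_hi:3 @ bit 13 → (0x9967>>13)&0x7 = 0x4
bank:4 @ bit 9 → (0x9967>>9)&0xf = 0xc
state:9 @ bit 0 → (0x9967>>0)&0x1ff = 0x167  ←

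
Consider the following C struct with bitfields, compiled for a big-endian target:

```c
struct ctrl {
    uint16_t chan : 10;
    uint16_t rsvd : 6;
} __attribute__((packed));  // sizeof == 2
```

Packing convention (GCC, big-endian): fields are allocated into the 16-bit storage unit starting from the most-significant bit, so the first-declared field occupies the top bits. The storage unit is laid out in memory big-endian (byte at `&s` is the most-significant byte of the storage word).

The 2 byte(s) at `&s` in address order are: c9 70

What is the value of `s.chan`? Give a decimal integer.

[0]=0xc9 [1]=0x70 (big-endian) → word 0xc970
chan:10 @ bit 6 → (0xc970>>6)&0x3ff = 0x325  ←
rsvd:6 @ bit 0 → (0xc970>>0)&0x3f = 0x30

805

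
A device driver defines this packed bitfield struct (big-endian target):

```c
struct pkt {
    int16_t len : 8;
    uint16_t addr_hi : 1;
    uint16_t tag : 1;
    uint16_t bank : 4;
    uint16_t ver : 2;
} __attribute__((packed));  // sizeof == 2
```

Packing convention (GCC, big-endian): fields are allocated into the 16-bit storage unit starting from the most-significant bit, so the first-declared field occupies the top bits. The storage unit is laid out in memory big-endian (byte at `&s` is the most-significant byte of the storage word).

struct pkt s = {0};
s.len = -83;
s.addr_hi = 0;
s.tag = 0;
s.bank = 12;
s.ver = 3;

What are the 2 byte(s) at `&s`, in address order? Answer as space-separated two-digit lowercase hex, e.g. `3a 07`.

ad 33

len (8b) val=-83 bits=0xad at bit 8: 0xad00
addr_hi (1b) val=0 bits=0x0 at bit 7: 0xad00
tag (1b) val=0 bits=0x0 at bit 6: 0xad00
bank (4b) val=12 bits=0xc at bit 2: 0xad30
ver (2b) val=3 bits=0x3 at bit 0: 0xad33
word = 0xad33 → big-endian bytes:
  [0]=0xad  [1]=0x33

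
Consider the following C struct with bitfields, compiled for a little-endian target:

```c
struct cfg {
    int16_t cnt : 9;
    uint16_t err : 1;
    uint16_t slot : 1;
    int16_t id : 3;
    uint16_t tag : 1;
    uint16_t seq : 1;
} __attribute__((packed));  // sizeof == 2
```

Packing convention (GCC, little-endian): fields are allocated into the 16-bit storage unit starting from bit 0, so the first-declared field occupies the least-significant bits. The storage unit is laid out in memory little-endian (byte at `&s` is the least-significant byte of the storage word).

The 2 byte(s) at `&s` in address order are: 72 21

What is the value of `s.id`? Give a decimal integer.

[0]=0x72 [1]=0x21 (little-endian) → word 0x2172
cnt [0+:9] = (word>>0) & 0x1ff = 370
err [9+:1] = (word>>9) & 0x1 = 0
slot [10+:1] = (word>>10) & 0x1 = 0
id [11+:3] = (word>>11) & 0x7 = 4  ←
tag [14+:1] = (word>>14) & 0x1 = 0
seq [15+:1] = (word>>15) & 0x1 = 0
id signed 3b, MSB=1: 4 - 8 = -4

-4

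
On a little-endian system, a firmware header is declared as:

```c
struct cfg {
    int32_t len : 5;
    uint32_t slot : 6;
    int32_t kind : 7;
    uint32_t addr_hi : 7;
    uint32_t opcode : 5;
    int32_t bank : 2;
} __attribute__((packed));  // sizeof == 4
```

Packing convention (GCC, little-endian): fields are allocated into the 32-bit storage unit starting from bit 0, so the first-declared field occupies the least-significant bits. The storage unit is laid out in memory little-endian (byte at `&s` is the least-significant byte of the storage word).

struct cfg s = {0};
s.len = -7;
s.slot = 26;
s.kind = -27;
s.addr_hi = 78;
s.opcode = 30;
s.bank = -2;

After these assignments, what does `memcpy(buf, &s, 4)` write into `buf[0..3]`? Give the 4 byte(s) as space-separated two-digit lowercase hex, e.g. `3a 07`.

59 2b 3b bd

len:5 = -7 → 0x19 << 0 → word 0x00000019
slot:6 = 26 → 0x1a << 5 → word 0x00000359
kind:7 = -27 → 0x65 << 11 → word 0x00032b59
addr_hi:7 = 78 → 0x4e << 18 → word 0x013b2b59
opcode:5 = 30 → 0x1e << 25 → word 0x3d3b2b59
bank:2 = -2 → 0x2 << 30 → word 0xbd3b2b59
word = 0xbd3b2b59 → little-endian bytes:
  [0]=0x59  [1]=0x2b  [2]=0x3b  [3]=0xbd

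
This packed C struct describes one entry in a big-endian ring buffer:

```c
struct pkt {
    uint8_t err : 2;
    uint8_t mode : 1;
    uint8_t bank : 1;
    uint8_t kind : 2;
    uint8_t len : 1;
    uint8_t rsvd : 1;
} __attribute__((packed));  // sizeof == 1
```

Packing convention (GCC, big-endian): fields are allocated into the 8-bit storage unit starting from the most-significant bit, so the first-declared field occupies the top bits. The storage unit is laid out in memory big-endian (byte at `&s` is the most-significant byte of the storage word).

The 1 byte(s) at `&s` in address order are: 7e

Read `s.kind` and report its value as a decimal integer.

[0]=0x7e (big-endian) → word 0x7e
err:2 @ bit 6 → (0x7e>>6)&0x3 = 0x1
mode:1 @ bit 5 → (0x7e>>5)&0x1 = 0x1
bank:1 @ bit 4 → (0x7e>>4)&0x1 = 0x1
kind:2 @ bit 2 → (0x7e>>2)&0x3 = 0x3  ←
len:1 @ bit 1 → (0x7e>>1)&0x1 = 0x1
rsvd:1 @ bit 0 → (0x7e>>0)&0x1 = 0x0

3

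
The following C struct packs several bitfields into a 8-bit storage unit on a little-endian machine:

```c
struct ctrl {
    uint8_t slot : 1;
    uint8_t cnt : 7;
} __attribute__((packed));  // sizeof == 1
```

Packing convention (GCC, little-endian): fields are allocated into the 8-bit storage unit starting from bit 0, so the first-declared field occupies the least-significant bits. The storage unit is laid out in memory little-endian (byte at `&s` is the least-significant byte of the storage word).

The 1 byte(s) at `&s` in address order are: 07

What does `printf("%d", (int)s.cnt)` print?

3

[0]=0x07 (little-endian) → word 0x07
slot [0+:1] = (word>>0) & 0x1 = 1
cnt [1+:7] = (word>>1) & 0x7f = 3  ←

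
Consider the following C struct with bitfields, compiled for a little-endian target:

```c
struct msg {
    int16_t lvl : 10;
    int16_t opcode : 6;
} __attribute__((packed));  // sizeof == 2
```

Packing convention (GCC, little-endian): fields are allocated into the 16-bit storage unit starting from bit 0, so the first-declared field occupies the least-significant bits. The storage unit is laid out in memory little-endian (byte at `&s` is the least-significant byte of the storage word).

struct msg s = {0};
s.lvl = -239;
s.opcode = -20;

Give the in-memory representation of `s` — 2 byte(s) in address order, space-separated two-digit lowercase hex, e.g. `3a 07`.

lvl:10 = -239 → 0x311 << 0 → word 0x0311
opcode:6 = -20 → 0x2c << 10 → word 0xb311
word = 0xb311 → little-endian bytes:
  [0]=0x11  [1]=0xb3

11 b3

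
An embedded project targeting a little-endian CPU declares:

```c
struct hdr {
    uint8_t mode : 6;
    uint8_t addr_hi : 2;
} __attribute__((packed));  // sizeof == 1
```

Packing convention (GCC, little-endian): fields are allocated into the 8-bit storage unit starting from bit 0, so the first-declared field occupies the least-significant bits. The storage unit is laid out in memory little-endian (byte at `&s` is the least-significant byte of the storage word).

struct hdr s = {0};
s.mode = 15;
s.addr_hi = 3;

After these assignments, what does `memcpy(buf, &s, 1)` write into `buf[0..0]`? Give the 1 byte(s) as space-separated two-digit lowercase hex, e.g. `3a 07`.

mode:6 = 15 → 0xf << 0 → word 0x0f
addr_hi:2 = 3 → 0x3 << 6 → word 0xcf
word = 0xcf → little-endian bytes:
  [0]=0xcf

cf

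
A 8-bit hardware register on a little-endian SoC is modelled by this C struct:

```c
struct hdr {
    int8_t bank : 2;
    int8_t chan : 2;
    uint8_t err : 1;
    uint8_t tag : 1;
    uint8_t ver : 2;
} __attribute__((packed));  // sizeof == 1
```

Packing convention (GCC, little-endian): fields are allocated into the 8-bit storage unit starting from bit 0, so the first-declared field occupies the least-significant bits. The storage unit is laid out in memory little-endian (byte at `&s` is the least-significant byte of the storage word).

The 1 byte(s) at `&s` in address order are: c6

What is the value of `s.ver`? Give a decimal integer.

[0]=0xc6 (little-endian) → word 0xc6
bank:2 @ bit 0 → (0xc6>>0)&0x3 = 0x2
chan:2 @ bit 2 → (0xc6>>2)&0x3 = 0x1
err:1 @ bit 4 → (0xc6>>4)&0x1 = 0x0
tag:1 @ bit 5 → (0xc6>>5)&0x1 = 0x0
ver:2 @ bit 6 → (0xc6>>6)&0x3 = 0x3  ←

3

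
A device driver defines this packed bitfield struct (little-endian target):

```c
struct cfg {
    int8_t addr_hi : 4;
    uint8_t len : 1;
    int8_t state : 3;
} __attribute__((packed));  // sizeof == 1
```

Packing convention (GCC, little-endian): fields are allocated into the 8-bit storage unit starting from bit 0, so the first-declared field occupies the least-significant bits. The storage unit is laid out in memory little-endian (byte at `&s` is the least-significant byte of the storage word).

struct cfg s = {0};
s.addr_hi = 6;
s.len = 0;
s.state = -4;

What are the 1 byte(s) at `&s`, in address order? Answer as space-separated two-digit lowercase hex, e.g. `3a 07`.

[0+:4] addr_hi=6 & 0xf = 0x6; word=0x06
[4+:1] len=0 & 0x1 = 0x0; word=0x06
[5+:3] state=-4 & 0x7 = 0x4; word=0x86
word = 0x86 → little-endian bytes:
  [0]=0x86

86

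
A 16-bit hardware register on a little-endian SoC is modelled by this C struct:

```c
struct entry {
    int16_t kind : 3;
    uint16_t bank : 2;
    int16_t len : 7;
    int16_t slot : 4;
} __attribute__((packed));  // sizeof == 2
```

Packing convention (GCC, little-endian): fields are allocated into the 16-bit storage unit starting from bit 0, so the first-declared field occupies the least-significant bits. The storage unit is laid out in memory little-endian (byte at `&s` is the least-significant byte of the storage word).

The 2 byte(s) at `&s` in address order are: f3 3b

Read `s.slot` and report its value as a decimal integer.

[0]=0xf3 [1]=0x3b (little-endian) → word 0x3bf3
kind:3 @ bit 0 → (0x3bf3>>0)&0x7 = 0x3
bank:2 @ bit 3 → (0x3bf3>>3)&0x3 = 0x2
len:7 @ bit 5 → (0x3bf3>>5)&0x7f = 0x5f
slot:4 @ bit 12 → (0x3bf3>>12)&0xf = 0x3  ←
slot signed 4b, MSB=0: value = 3

3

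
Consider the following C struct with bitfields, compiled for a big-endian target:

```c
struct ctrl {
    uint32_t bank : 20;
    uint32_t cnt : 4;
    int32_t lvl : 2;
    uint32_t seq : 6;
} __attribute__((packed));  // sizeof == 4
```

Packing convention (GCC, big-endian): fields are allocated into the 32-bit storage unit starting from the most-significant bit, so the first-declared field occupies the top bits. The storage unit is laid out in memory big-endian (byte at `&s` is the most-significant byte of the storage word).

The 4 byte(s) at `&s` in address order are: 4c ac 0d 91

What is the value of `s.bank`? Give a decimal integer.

314048

[0]=0x4c [1]=0xac [2]=0x0d [3]=0x91 (big-endian) → word 0x4cac0d91
bank [12+:20] = (word>>12) & 0xfffff = 314048  ←
cnt [8+:4] = (word>>8) & 0xf = 13
lvl [6+:2] = (word>>6) & 0x3 = 2
seq [0+:6] = (word>>0) & 0x3f = 17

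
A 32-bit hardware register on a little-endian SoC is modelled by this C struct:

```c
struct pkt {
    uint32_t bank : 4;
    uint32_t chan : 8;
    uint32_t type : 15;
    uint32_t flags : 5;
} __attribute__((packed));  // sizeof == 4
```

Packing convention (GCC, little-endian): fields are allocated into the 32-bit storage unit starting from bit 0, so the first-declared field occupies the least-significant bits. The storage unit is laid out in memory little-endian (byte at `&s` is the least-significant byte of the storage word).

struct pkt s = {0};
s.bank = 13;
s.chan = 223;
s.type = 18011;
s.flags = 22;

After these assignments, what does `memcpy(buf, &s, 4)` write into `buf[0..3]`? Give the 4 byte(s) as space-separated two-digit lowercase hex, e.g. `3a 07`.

fd bd 65 b4

bank (4b) val=13 bits=0xd at bit 0: 0x0000000d
chan (8b) val=223 bits=0xdf at bit 4: 0x00000dfd
type (15b) val=18011 bits=0x465b at bit 12: 0x0465bdfd
flags (5b) val=22 bits=0x16 at bit 27: 0xb465bdfd
word = 0xb465bdfd → little-endian bytes:
  [0]=0xfd  [1]=0xbd  [2]=0x65  [3]=0xb4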